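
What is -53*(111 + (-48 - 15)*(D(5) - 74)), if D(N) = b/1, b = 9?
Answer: -222918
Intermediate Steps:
D(N) = 9 (D(N) = 9/1 = 9*1 = 9)
-53*(111 + (-48 - 15)*(D(5) - 74)) = -53*(111 + (-48 - 15)*(9 - 74)) = -53*(111 - 63*(-65)) = -53*(111 + 4095) = -53*4206 = -222918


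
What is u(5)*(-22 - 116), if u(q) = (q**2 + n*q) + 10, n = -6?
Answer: -690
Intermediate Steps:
u(q) = 10 + q**2 - 6*q (u(q) = (q**2 - 6*q) + 10 = 10 + q**2 - 6*q)
u(5)*(-22 - 116) = (10 + 5**2 - 6*5)*(-22 - 116) = (10 + 25 - 30)*(-138) = 5*(-138) = -690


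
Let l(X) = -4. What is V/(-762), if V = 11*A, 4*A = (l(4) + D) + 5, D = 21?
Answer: -121/1524 ≈ -0.079396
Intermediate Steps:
A = 11/2 (A = ((-4 + 21) + 5)/4 = (17 + 5)/4 = (1/4)*22 = 11/2 ≈ 5.5000)
V = 121/2 (V = 11*(11/2) = 121/2 ≈ 60.500)
V/(-762) = (121/2)/(-762) = (121/2)*(-1/762) = -121/1524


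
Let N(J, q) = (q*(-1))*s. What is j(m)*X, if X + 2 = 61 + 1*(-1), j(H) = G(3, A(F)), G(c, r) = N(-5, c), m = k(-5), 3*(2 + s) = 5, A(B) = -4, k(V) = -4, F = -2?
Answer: 58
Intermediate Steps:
s = -⅓ (s = -2 + (⅓)*5 = -2 + 5/3 = -⅓ ≈ -0.33333)
m = -4
N(J, q) = q/3 (N(J, q) = (q*(-1))*(-⅓) = -q*(-⅓) = q/3)
G(c, r) = c/3
j(H) = 1 (j(H) = (⅓)*3 = 1)
X = 58 (X = -2 + (61 + 1*(-1)) = -2 + (61 - 1) = -2 + 60 = 58)
j(m)*X = 1*58 = 58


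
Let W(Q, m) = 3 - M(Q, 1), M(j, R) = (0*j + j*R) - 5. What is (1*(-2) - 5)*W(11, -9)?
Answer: 21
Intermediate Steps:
M(j, R) = -5 + R*j (M(j, R) = (0 + R*j) - 5 = R*j - 5 = -5 + R*j)
W(Q, m) = 8 - Q (W(Q, m) = 3 - (-5 + 1*Q) = 3 - (-5 + Q) = 3 + (5 - Q) = 8 - Q)
(1*(-2) - 5)*W(11, -9) = (1*(-2) - 5)*(8 - 1*11) = (-2 - 5)*(8 - 11) = -7*(-3) = 21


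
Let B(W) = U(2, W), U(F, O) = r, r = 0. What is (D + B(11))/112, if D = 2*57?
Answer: 57/56 ≈ 1.0179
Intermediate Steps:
D = 114
U(F, O) = 0
B(W) = 0
(D + B(11))/112 = (114 + 0)/112 = (1/112)*114 = 57/56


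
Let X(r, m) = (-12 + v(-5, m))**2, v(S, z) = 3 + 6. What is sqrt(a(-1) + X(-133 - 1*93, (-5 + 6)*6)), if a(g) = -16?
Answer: I*sqrt(7) ≈ 2.6458*I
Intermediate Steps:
v(S, z) = 9
X(r, m) = 9 (X(r, m) = (-12 + 9)**2 = (-3)**2 = 9)
sqrt(a(-1) + X(-133 - 1*93, (-5 + 6)*6)) = sqrt(-16 + 9) = sqrt(-7) = I*sqrt(7)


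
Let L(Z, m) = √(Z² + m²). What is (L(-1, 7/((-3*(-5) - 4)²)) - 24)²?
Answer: (2904 - √14690)²/14641 ≈ 528.92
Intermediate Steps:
(L(-1, 7/((-3*(-5) - 4)²)) - 24)² = (√((-1)² + (7/((-3*(-5) - 4)²))²) - 24)² = (√(1 + (7/((15 - 4)²))²) - 24)² = (√(1 + (7/(11²))²) - 24)² = (√(1 + (7/121)²) - 24)² = (√(1 + 49/14641) - 24)² = (√(14690/14641) - 24)² = (√14690/121 - 24)² = (-24 + √14690/121)²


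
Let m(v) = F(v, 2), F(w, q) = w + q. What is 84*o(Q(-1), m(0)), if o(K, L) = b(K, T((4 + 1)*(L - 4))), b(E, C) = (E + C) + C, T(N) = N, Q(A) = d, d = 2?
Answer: -1512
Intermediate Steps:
Q(A) = 2
F(w, q) = q + w
m(v) = 2 + v
b(E, C) = E + 2*C (b(E, C) = (C + E) + C = E + 2*C)
o(K, L) = -40 + K + 10*L (o(K, L) = K + 2*((4 + 1)*(L - 4)) = K + 2*(5*(-4 + L)) = K + 2*(-20 + 5*L) = K + (-40 + 10*L) = -40 + K + 10*L)
84*o(Q(-1), m(0)) = 84*(-40 + 2 + 10*(2 + 0)) = 84*(-40 + 2 + 10*2) = 84*(-40 + 2 + 20) = 84*(-18) = -1512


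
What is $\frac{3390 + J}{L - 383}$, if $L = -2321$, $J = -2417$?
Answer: $- \frac{973}{2704} \approx -0.35984$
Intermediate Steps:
$\frac{3390 + J}{L - 383} = \frac{3390 - 2417}{-2321 - 383} = \frac{973}{-2704} = 973 \left(- \frac{1}{2704}\right) = - \frac{973}{2704}$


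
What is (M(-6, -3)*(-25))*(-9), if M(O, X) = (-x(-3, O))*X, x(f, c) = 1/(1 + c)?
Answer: -135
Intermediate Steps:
M(O, X) = -X/(1 + O) (M(O, X) = (-1/(1 + O))*X = -X/(1 + O))
(M(-6, -3)*(-25))*(-9) = (-1*(-3)/(1 - 6)*(-25))*(-9) = (-1*(-3)/(-5)*(-25))*(-9) = (-1*(-3)*(-⅕)*(-25))*(-9) = -⅗*(-25)*(-9) = 15*(-9) = -135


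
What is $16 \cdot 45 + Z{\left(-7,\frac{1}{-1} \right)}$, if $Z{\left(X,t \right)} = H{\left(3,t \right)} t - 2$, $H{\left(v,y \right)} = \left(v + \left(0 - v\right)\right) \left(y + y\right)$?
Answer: $718$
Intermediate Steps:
$H{\left(v,y \right)} = 0$ ($H{\left(v,y \right)} = \left(v - v\right) 2 y = 0 \cdot 2 y = 0$)
$Z{\left(X,t \right)} = -2$ ($Z{\left(X,t \right)} = 0 t - 2 = 0 - 2 = -2$)
$16 \cdot 45 + Z{\left(-7,\frac{1}{-1} \right)} = 16 \cdot 45 - 2 = 720 - 2 = 718$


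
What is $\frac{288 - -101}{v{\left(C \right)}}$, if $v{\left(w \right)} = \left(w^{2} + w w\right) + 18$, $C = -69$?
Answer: $\frac{389}{9540} \approx 0.040776$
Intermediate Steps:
$v{\left(w \right)} = 18 + 2 w^{2}$ ($v{\left(w \right)} = \left(w^{2} + w^{2}\right) + 18 = 2 w^{2} + 18 = 18 + 2 w^{2}$)
$\frac{288 - -101}{v{\left(C \right)}} = \frac{288 - -101}{18 + 2 \left(-69\right)^{2}} = \frac{288 + 101}{18 + 2 \cdot 4761} = \frac{389}{18 + 9522} = \frac{389}{9540}$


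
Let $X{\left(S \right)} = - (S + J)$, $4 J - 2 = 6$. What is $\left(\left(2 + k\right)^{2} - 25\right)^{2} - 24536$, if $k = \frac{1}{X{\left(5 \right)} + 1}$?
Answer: $- \frac{31191815}{1296} \approx -24068.0$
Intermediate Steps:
$J = 2$ ($J = \frac{1}{2} + \frac{1}{4} \cdot 6 = \frac{1}{2} + \frac{3}{2} = 2$)
$X{\left(S \right)} = -2 - S$ ($X{\left(S \right)} = - (S + 2) = - (2 + S) = -2 - S$)
$k = - \frac{1}{6}$ ($k = \frac{1}{\left(-2 - 5\right) + 1} = \frac{1}{-7 + 1} = \frac{1}{-6} = - \frac{1}{6} \approx -0.16667$)
$\left(\left(2 + k\right)^{2} - 25\right)^{2} - 24536 = \left(\left(2 - \frac{1}{6}\right)^{2} - 25\right)^{2} - 24536 = \left(\left(\frac{11}{6}\right)^{2} - 25\right)^{2} - 24536 = \left(\frac{121}{36} - 25\right)^{2} - 24536 = \left(- \frac{779}{36}\right)^{2} - 24536 = \frac{606841}{1296} - 24536 = - \frac{31191815}{1296}$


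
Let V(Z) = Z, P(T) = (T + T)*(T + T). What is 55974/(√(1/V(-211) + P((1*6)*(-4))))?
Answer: 55974*√102576173/486143 ≈ 1166.1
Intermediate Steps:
P(T) = 4*T² (P(T) = (2*T)*(2*T) = 4*T²)
55974/(√(1/V(-211) + P((1*6)*(-4)))) = 55974/(√(1/(-211) + 4*((1*6)*(-4))²)) = 55974/(√(-1/211 + 4*(6*(-4))²)) = 55974/(√(-1/211 + 4*(-24)²)) = 55974/(√(-1/211 + 4*576)) = 55974/(√(-1/211 + 2304)) = 55974/(√(486143/211)) = 55974/((√102576173/211)) = 55974*(√102576173/486143) = 55974*√102576173/486143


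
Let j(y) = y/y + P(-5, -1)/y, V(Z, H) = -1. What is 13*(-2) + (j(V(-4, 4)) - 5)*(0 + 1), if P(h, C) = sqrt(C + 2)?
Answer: -31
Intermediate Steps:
P(h, C) = sqrt(2 + C)
j(y) = 1 + 1/y (j(y) = y/y + sqrt(2 - 1)/y = 1 + sqrt(1)/y = 1 + 1/y)
13*(-2) + (j(V(-4, 4)) - 5)*(0 + 1) = 13*(-2) + ((1 - 1)/(-1) - 5)*(0 + 1) = -26 + (-1*0 - 5)*1 = -26 + (0 - 5)*1 = -26 - 5*1 = -26 - 5 = -31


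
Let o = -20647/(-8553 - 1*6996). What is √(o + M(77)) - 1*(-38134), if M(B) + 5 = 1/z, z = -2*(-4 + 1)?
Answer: 38134 + I*√3390086274/31098 ≈ 38134.0 + 1.8723*I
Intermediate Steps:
z = 6 (z = -2*(-3) = 6)
o = 20647/15549 (o = -20647/(-8553 - 6996) = -20647/(-15549) = -20647*(-1/15549) = 20647/15549 ≈ 1.3279)
M(B) = -29/6 (M(B) = -5 + 1/6 = -5 + ⅙ = -29/6)
√(o + M(77)) - 1*(-38134) = √(20647/15549 - 29/6) - 1*(-38134) = √(-109013/31098) + 38134 = I*√3390086274/31098 + 38134 = 38134 + I*√3390086274/31098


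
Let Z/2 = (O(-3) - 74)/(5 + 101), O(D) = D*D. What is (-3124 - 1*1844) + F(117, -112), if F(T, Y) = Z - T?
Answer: -269570/53 ≈ -5086.2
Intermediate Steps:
O(D) = D²
Z = -65/53 (Z = 2*(((-3)² - 74)/(5 + 101)) = 2*((9 - 74)/106) = 2*(-65*1/106) = 2*(-65/106) = -65/53 ≈ -1.2264)
F(T, Y) = -65/53 - T
(-3124 - 1*1844) + F(117, -112) = (-3124 - 1*1844) + (-65/53 - 1*117) = (-3124 - 1844) + (-65/53 - 117) = -4968 - 6266/53 = -269570/53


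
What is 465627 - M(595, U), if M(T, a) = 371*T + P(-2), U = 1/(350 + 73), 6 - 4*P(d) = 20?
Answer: 489771/2 ≈ 2.4489e+5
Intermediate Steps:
P(d) = -7/2 (P(d) = 3/2 - ¼*20 = 3/2 - 5 = -7/2)
U = 1/423 ≈ 0.0023641
M(T, a) = -7/2 + 371*T (M(T, a) = 371*T - 7/2 = -7/2 + 371*T)
465627 - M(595, U) = 465627 - (-7/2 + 371*595) = 465627 - (-7/2 + 220745) = 465627 - 1*441483/2 = 465627 - 441483/2 = 489771/2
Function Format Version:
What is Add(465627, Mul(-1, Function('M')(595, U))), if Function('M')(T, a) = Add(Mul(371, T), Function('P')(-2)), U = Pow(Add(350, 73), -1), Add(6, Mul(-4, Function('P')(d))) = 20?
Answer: Rational(489771, 2) ≈ 2.4489e+5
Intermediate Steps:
Function('P')(d) = Rational(-7, 2) (Function('P')(d) = Add(Rational(3, 2), Mul(Rational(-1, 4), 20)) = Add(Rational(3, 2), -5) = Rational(-7, 2))
U = Rational(1, 423) (U = Pow(423, -1) = Rational(1, 423) ≈ 0.0023641)
Function('M')(T, a) = Add(Rational(-7, 2), Mul(371, T)) (Function('M')(T, a) = Add(Mul(371, T), Rational(-7, 2)) = Add(Rational(-7, 2), Mul(371, T)))
Add(465627, Mul(-1, Function('M')(595, U))) = Add(465627, Mul(-1, Add(Rational(-7, 2), Mul(371, 595)))) = Add(465627, Mul(-1, Add(Rational(-7, 2), 220745))) = Add(465627, Mul(-1, Rational(441483, 2))) = Add(465627, Rational(-441483, 2)) = Rational(489771, 2)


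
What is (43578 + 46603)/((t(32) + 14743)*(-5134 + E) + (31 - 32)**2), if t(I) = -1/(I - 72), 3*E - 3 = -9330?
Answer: -3607240/4861070163 ≈ -0.00074207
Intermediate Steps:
E = -3109 (E = 1 + (1/3)*(-9330) = 1 - 3110 = -3109)
t(I) = -1/(-72 + I)
(43578 + 46603)/((t(32) + 14743)*(-5134 + E) + (31 - 32)**2) = (43578 + 46603)/((-1/(-72 + 32) + 14743)*(-5134 - 3109) + (31 - 32)**2) = 90181/((-1/(-40) + 14743)*(-8243) + (-1)**2) = 90181/((-1*(-1/40) + 14743)*(-8243) + 1) = 90181/((1/40 + 14743)*(-8243) + 1) = 90181/((589721/40)*(-8243) + 1) = 90181/(-4861070203/40 + 1) = 90181/(-4861070163/40) = 90181*(-40/4861070163) = -3607240/4861070163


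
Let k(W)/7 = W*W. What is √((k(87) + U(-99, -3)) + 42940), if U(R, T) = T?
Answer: 4*√5995 ≈ 309.71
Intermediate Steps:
k(W) = 7*W² (k(W) = 7*(W*W) = 7*W²)
√((k(87) + U(-99, -3)) + 42940) = √((7*87² - 3) + 42940) = √((7*7569 - 3) + 42940) = √((52983 - 3) + 42940) = √(52980 + 42940) = √95920 = 4*√5995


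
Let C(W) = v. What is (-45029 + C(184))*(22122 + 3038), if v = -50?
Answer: -1134187640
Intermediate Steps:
C(W) = -50
(-45029 + C(184))*(22122 + 3038) = (-45029 - 50)*(22122 + 3038) = -45079*25160 = -1134187640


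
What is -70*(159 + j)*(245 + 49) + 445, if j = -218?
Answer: 1214665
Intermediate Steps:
-70*(159 + j)*(245 + 49) + 445 = -70*(159 - 218)*(245 + 49) + 445 = -(-4130)*294 + 445 = -70*(-17346) + 445 = 1214220 + 445 = 1214665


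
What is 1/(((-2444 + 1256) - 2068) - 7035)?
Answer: -1/10291 ≈ -9.7172e-5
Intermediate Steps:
1/(((-2444 + 1256) - 2068) - 7035) = 1/((-1188 - 2068) - 7035) = 1/(-3256 - 7035) = 1/(-10291) = -1/10291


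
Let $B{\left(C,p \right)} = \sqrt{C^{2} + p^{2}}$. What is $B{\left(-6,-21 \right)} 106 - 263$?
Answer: $-263 + 318 \sqrt{53} \approx 2052.1$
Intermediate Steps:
$B{\left(-6,-21 \right)} 106 - 263 = \sqrt{\left(-6\right)^{2} + \left(-21\right)^{2}} \cdot 106 - 263 = \sqrt{36 + 441} \cdot 106 - 263 = \sqrt{477} \cdot 106 - 263 = 3 \sqrt{53} \cdot 106 - 263 = 318 \sqrt{53} - 263 = -263 + 318 \sqrt{53}$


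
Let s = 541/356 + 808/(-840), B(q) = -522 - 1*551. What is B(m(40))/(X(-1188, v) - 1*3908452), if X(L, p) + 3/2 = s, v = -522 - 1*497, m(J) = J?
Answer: 40108740/146097970981 ≈ 0.00027453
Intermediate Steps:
v = -1019 (v = -522 - 497 = -1019)
B(q) = -1073 (B(q) = -522 - 551 = -1073)
s = 20849/37380 (s = 541*(1/356) + 808*(-1/840) = 541/356 - 101/105 = 20849/37380 ≈ 0.55776)
X(L, p) = -35221/37380 (X(L, p) = -3/2 + 20849/37380 = -35221/37380)
B(m(40))/(X(-1188, v) - 1*3908452) = -1073/(-35221/37380 - 1*3908452) = -1073/(-35221/37380 - 3908452) = -1073/(-146097970981/37380) = -1073*(-37380/146097970981) = 40108740/146097970981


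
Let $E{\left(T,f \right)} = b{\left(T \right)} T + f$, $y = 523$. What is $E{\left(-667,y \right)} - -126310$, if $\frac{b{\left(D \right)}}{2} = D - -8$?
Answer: $1005939$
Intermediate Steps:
$b{\left(D \right)} = 16 + 2 D$ ($b{\left(D \right)} = 2 \left(D - -8\right) = 2 \left(D + 8\right) = 2 \left(8 + D\right) = 16 + 2 D$)
$E{\left(T,f \right)} = f + T \left(16 + 2 T\right)$ ($E{\left(T,f \right)} = \left(16 + 2 T\right) T + f = T \left(16 + 2 T\right) + f = f + T \left(16 + 2 T\right)$)
$E{\left(-667,y \right)} - -126310 = \left(523 + 2 \left(-667\right) \left(8 - 667\right)\right) - -126310 = \left(523 + 2 \left(-667\right) \left(-659\right)\right) + 126310 = \left(523 + 879106\right) + 126310 = 879629 + 126310 = 1005939$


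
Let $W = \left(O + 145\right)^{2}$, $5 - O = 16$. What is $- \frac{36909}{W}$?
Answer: $- \frac{36909}{17956} \approx -2.0555$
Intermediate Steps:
$O = -11$ ($O = 5 - 16 = -11$)
$W = 17956$ ($W = \left(-11 + 145\right)^{2} = 134^{2} = 17956$)
$- \frac{36909}{W} = - \frac{36909}{17956}$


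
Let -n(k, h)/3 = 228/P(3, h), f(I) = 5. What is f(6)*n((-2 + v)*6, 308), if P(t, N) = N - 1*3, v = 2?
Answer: -684/61 ≈ -11.213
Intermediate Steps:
P(t, N) = -3 + N (P(t, N) = N - 3 = -3 + N)
n(k, h) = -684/(-3 + h)
f(6)*n((-2 + v)*6, 308) = 5*(-684/(-3 + 308)) = 5*(-684/305) = -684/61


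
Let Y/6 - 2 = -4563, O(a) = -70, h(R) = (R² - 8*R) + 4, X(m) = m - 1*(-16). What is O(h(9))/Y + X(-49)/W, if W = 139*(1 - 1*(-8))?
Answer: -15102/633979 ≈ -0.023821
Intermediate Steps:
X(m) = 16 + m (X(m) = m + 16 = 16 + m)
h(R) = 4 + R² - 8*R
Y = -27366 (Y = 12 + 6*(-4563) = 12 - 27378 = -27366)
W = 1251 (W = 139*(1 + 8) = 139*9 = 1251)
O(h(9))/Y + X(-49)/W = -70/(-27366) + (16 - 49)/1251 = -70*(-1/27366) - 33*1/1251 = 35/13683 - 11/417 = -15102/633979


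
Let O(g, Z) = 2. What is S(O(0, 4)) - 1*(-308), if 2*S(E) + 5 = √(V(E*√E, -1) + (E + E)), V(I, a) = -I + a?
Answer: 611/2 + √(3 - 2*√2)/2 ≈ 305.71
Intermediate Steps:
V(I, a) = a - I
S(E) = -5/2 + √(-1 - E^(3/2) + 2*E)/2 (S(E) = -5/2 + √((-1 - E*√E) + (E + E))/2 = -5/2 + √((-1 - E^(3/2)) + 2*E)/2 = -5/2 + √(-1 - E^(3/2) + 2*E)/2)
S(O(0, 4)) - 1*(-308) = (-5/2 + √(-1 - 2^(3/2) + 2*2)/2) - 1*(-308) = (-5/2 + √(-1 - 2*√2 + 4)/2) + 308 = (-5/2 + √(3 - 2*√2)/2) + 308 = 611/2 + √(3 - 2*√2)/2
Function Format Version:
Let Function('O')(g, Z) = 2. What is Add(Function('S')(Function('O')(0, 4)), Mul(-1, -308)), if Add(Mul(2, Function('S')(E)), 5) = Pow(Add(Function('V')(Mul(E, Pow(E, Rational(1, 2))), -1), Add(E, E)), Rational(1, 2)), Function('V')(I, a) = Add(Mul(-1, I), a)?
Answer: Add(Rational(611, 2), Mul(Rational(1, 2), Pow(Add(3, Mul(-2, Pow(2, Rational(1, 2)))), Rational(1, 2)))) ≈ 305.71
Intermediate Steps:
Function('V')(I, a) = Add(a, Mul(-1, I))
Function('S')(E) = Add(Rational(-5, 2), Mul(Rational(1, 2), Pow(Add(-1, Mul(-1, Pow(E, Rational(3, 2))), Mul(2, E)), Rational(1, 2)))) (Function('S')(E) = Add(Rational(-5, 2), Mul(Rational(1, 2), Pow(Add(Add(-1, Mul(-1, Mul(E, Pow(E, Rational(1, 2))))), Add(E, E)), Rational(1, 2)))) = Add(Rational(-5, 2), Mul(Rational(1, 2), Pow(Add(Add(-1, Mul(-1, Pow(E, Rational(3, 2)))), Mul(2, E)), Rational(1, 2)))) = Add(Rational(-5, 2), Mul(Rational(1, 2), Pow(Add(-1, Mul(-1, Pow(E, Rational(3, 2))), Mul(2, E)), Rational(1, 2)))))
Add(Function('S')(Function('O')(0, 4)), Mul(-1, -308)) = Add(Add(Rational(-5, 2), Mul(Rational(1, 2), Pow(Add(-1, Mul(-1, Pow(2, Rational(3, 2))), Mul(2, 2)), Rational(1, 2)))), Mul(-1, -308)) = Add(Add(Rational(-5, 2), Mul(Rational(1, 2), Pow(Add(-1, Mul(-1, Mul(2, Pow(2, Rational(1, 2)))), 4), Rational(1, 2)))), 308) = Add(Add(Rational(-5, 2), Mul(Rational(1, 2), Pow(Add(-1, Mul(-2, Pow(2, Rational(1, 2))), 4), Rational(1, 2)))), 308) = Add(Add(Rational(-5, 2), Mul(Rational(1, 2), Pow(Add(3, Mul(-2, Pow(2, Rational(1, 2)))), Rational(1, 2)))), 308) = Add(Rational(611, 2), Mul(Rational(1, 2), Pow(Add(3, Mul(-2, Pow(2, Rational(1, 2)))), Rational(1, 2))))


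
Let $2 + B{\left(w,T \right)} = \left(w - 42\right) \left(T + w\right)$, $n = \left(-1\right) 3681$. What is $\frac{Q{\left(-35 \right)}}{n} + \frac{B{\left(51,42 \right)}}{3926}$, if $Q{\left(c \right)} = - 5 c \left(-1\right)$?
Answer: $\frac{3760685}{14451606} \approx 0.26023$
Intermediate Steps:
$n = -3681$
$Q{\left(c \right)} = 5 c$
$B{\left(w,T \right)} = -2 + \left(-42 + w\right) \left(T + w\right)$ ($B{\left(w,T \right)} = -2 + \left(w - 42\right) \left(T + w\right) = -2 + \left(-42 + w\right) \left(T + w\right)$)
$\frac{Q{\left(-35 \right)}}{n} + \frac{B{\left(51,42 \right)}}{3926} = \frac{5 \left(-35\right)}{-3681} + \frac{-2 + 51^{2} - 1764 - 2142 + 42 \cdot 51}{3926} = \left(-175\right) \left(- \frac{1}{3681}\right) + \left(-2 + 2601 - 1764 - 2142 + 2142\right) \frac{1}{3926} = \frac{175}{3681} + 835 \cdot \frac{1}{3926} = \frac{175}{3681} + \frac{835}{3926} = \frac{3760685}{14451606}$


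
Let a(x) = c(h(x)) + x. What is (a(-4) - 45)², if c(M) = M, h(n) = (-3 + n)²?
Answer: 0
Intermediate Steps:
a(x) = x + (-3 + x)² (a(x) = (-3 + x)² + x = x + (-3 + x)²)
(a(-4) - 45)² = ((-4 + (-3 - 4)²) - 45)² = ((-4 + (-7)²) - 45)² = ((-4 + 49) - 45)² = (45 - 45)² = 0² = 0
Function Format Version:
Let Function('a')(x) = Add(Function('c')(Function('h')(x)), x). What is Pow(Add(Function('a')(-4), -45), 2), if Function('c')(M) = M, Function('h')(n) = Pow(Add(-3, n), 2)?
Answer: 0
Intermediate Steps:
Function('a')(x) = Add(x, Pow(Add(-3, x), 2)) (Function('a')(x) = Add(Pow(Add(-3, x), 2), x) = Add(x, Pow(Add(-3, x), 2)))
Pow(Add(Function('a')(-4), -45), 2) = Pow(Add(Add(-4, Pow(Add(-3, -4), 2)), -45), 2) = Pow(Add(Add(-4, Pow(-7, 2)), -45), 2) = Pow(Add(Add(-4, 49), -45), 2) = Pow(Add(45, -45), 2) = Pow(0, 2) = 0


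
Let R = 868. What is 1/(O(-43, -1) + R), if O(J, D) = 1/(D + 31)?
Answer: 30/26041 ≈ 0.0011520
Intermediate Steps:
O(J, D) = 1/(31 + D)
1/(O(-43, -1) + R) = 1/(1/(31 - 1) + 868) = 1/(1/30 + 868) = 1/(26041/30) = 30/26041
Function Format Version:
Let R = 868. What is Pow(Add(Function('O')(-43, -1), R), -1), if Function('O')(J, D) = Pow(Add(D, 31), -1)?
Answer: Rational(30, 26041) ≈ 0.0011520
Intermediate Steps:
Function('O')(J, D) = Pow(Add(31, D), -1)
Pow(Add(Function('O')(-43, -1), R), -1) = Pow(Add(Pow(Add(31, -1), -1), 868), -1) = Pow(Add(Pow(30, -1), 868), -1) = Pow(Add(Rational(1, 30), 868), -1) = Pow(Rational(26041, 30), -1) = Rational(30, 26041)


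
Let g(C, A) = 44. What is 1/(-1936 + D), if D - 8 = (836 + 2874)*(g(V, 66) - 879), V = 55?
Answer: -1/3099778 ≈ -3.2260e-7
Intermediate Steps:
D = -3097842 (D = 8 + (836 + 2874)*(44 - 879) = 8 + 3710*(-835) = 8 - 3097850 = -3097842)
1/(-1936 + D) = 1/(-1936 - 3097842) = 1/(-3099778) = -1/3099778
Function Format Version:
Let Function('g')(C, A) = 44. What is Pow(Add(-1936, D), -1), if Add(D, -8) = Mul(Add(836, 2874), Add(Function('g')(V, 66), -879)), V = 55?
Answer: Rational(-1, 3099778) ≈ -3.2260e-7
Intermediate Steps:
D = -3097842 (D = Add(8, Mul(Add(836, 2874), Add(44, -879))) = Add(8, Mul(3710, -835)) = Add(8, -3097850) = -3097842)
Pow(Add(-1936, D), -1) = Pow(Add(-1936, -3097842), -1) = Pow(-3099778, -1) = Rational(-1, 3099778)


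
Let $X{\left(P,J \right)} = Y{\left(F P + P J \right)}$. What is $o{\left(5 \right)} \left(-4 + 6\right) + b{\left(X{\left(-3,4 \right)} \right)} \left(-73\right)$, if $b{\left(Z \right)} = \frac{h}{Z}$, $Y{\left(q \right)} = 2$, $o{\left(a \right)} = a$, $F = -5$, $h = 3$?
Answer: $- \frac{199}{2} \approx -99.5$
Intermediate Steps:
$X{\left(P,J \right)} = 2$
$b{\left(Z \right)} = \frac{3}{Z}$
$o{\left(5 \right)} \left(-4 + 6\right) + b{\left(X{\left(-3,4 \right)} \right)} \left(-73\right) = 5 \left(-4 + 6\right) + \frac{3}{2} \left(-73\right) = 5 \cdot 2 + 3 \cdot \frac{1}{2} \left(-73\right) = 10 + \frac{3}{2} \left(-73\right) = 10 - \frac{219}{2} = - \frac{199}{2}$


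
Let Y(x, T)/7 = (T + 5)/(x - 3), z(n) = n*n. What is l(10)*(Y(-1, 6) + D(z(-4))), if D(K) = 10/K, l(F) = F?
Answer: -745/4 ≈ -186.25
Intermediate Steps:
z(n) = n²
Y(x, T) = 7*(5 + T)/(-3 + x) (Y(x, T) = 7*((T + 5)/(x - 3)) = 7*((5 + T)/(-3 + x)) = 7*(5 + T)/(-3 + x))
l(10)*(Y(-1, 6) + D(z(-4))) = 10*(7*(5 + 6)/(-3 - 1) + 10/((-4)²)) = 10*(7*11/(-4) + 10/16) = 10*(7*(-¼)*11 + 10*(1/16)) = 10*(-77/4 + 5/8) = 10*(-149/8) = -745/4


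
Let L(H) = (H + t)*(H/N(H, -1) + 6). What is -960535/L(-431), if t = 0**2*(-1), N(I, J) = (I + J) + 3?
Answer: 82413903/259031 ≈ 318.16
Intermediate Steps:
N(I, J) = 3 + I + J
t = 0 (t = 0*(-1) = 0)
L(H) = H*(6 + H/(2 + H)) (L(H) = (H + 0)*(H/(3 + H - 1) + 6) = H*(H/(2 + H) + 6) = H*(6 + H/(2 + H)))
-960535/L(-431) = -960535*(-(2 - 431)/(431*(12 + 7*(-431)))) = -960535*429/(431*(12 - 3017)) = -960535/((-431*(-1/429)*(-3005))) = -960535/(-1295155/429) = -960535*(-429/1295155) = 82413903/259031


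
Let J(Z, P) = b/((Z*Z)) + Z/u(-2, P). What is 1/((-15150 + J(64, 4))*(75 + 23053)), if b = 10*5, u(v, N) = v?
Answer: -256/89889027501 ≈ -2.8480e-9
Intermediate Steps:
b = 50
J(Z, P) = 50/Z² - Z/2 (J(Z, P) = 50/((Z*Z)) + Z/(-2) = 50/(Z²) + Z*(-½) = 50/Z² - Z/2)
1/((-15150 + J(64, 4))*(75 + 23053)) = 1/((-15150 + (50/64² - ½*64))*(75 + 23053)) = 1/((-15150 + (50*(1/4096) - 32))*23128) = 1/((-15150 + (25/2048 - 32))*23128) = 1/((-15150 - 65511/2048)*23128) = 1/(-31092711/2048*23128) = 1/(-89889027501/256) = -256/89889027501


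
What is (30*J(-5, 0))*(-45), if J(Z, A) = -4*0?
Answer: 0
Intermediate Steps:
J(Z, A) = 0
(30*J(-5, 0))*(-45) = (30*0)*(-45) = 0*(-45) = 0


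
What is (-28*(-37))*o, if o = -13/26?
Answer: -518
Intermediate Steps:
o = -1/2 (o = -13*1/26 = -1/2 ≈ -0.50000)
(-28*(-37))*o = -28*(-37)*(-1/2) = 1036*(-1/2) = -518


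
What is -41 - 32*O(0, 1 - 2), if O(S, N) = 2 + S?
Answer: -105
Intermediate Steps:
-41 - 32*O(0, 1 - 2) = -41 - 32*(2 + 0) = -41 - 32*2 = -41 - 64 = -105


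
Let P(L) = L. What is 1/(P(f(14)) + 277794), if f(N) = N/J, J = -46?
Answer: 23/6389255 ≈ 3.5998e-6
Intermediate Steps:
f(N) = -N/46 (f(N) = N/(-46) = N*(-1/46) = -N/46)
1/(P(f(14)) + 277794) = 1/(-1/46*14 + 277794) = 1/(-7/23 + 277794) = 1/(6389255/23) = 23/6389255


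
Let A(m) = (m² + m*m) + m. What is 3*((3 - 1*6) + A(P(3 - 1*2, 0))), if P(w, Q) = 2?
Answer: 21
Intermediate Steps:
A(m) = m + 2*m² (A(m) = (m² + m²) + m = 2*m² + m = m + 2*m²)
3*((3 - 1*6) + A(P(3 - 1*2, 0))) = 3*((3 - 1*6) + 2*(1 + 2*2)) = 3*((3 - 6) + 2*(1 + 4)) = 3*(-3 + 2*5) = 3*(-3 + 10) = 3*7 = 21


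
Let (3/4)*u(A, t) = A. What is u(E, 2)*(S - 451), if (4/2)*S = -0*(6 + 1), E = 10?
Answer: -18040/3 ≈ -6013.3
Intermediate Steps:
u(A, t) = 4*A/3
S = 0 (S = (-0*(6 + 1))/2 = (-0*7)/2 = (-31*0)/2 = (½)*0 = 0)
u(E, 2)*(S - 451) = ((4/3)*10)*(0 - 451) = (40/3)*(-451) = -18040/3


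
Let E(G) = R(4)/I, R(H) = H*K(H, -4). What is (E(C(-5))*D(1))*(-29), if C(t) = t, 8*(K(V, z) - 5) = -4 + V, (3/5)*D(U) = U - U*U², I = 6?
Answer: 0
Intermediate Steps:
D(U) = -5*U³/3 + 5*U/3 (D(U) = 5*(U - U*U²)/3 = 5*(U - U³)/3 = -5*U³/3 + 5*U/3)
K(V, z) = 9/2 + V/8 (K(V, z) = 5 + (-4 + V)/8 = 5 + (-½ + V/8) = 9/2 + V/8)
R(H) = H*(9/2 + H/8)
E(G) = 10/3 (E(G) = ((⅛)*4*(36 + 4))/6 = ((⅛)*4*40)*(⅙) = 20*(⅙) = 10/3)
(E(C(-5))*D(1))*(-29) = (10*((5/3)*1*(1 - 1*1²))/3)*(-29) = (10*((5/3)*1*(1 - 1*1))/3)*(-29) = (10*((5/3)*1*(1 - 1))/3)*(-29) = (10*((5/3)*1*0)/3)*(-29) = ((10/3)*0)*(-29) = 0*(-29) = 0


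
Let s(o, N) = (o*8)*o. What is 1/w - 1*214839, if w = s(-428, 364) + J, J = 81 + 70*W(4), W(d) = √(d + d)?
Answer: -461440991534855398/2147845556609 - 140*√2/2147845556609 ≈ -2.1484e+5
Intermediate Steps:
W(d) = √2*√d (W(d) = √(2*d) = √2*√d)
s(o, N) = 8*o² (s(o, N) = (8*o)*o = 8*o²)
J = 81 + 140*√2 (J = 81 + 70*(√2*√4) = 81 + 70*(√2*2) = 81 + 70*(2*√2) = 81 + 140*√2 ≈ 278.99)
w = 1465553 + 140*√2 (w = 8*(-428)² + (81 + 140*√2) = 8*183184 + (81 + 140*√2) = 1465472 + (81 + 140*√2) = 1465553 + 140*√2 ≈ 1.4658e+6)
1/w - 1*214839 = 1/(1465553 + 140*√2) - 1*214839 = 1/(1465553 + 140*√2) - 214839 = -214839 + 1/(1465553 + 140*√2)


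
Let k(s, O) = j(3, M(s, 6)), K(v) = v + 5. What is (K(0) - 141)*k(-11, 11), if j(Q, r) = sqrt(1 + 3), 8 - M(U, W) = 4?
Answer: -272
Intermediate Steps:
K(v) = 5 + v
M(U, W) = 4 (M(U, W) = 8 - 1*4 = 8 - 4 = 4)
j(Q, r) = 2 (j(Q, r) = sqrt(4) = 2)
k(s, O) = 2
(K(0) - 141)*k(-11, 11) = ((5 + 0) - 141)*2 = (5 - 141)*2 = -136*2 = -272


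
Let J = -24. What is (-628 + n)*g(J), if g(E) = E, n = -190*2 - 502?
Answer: 36240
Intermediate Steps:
n = -882 (n = -380 - 502 = -882)
(-628 + n)*g(J) = (-628 - 882)*(-24) = -1510*(-24) = 36240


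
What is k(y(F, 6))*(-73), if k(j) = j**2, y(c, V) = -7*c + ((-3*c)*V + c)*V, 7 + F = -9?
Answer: -222032128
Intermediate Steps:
F = -16 (F = -7 - 9 = -16)
y(c, V) = -7*c + V*(c - 3*V*c) (y(c, V) = -7*c + (-3*V*c + c)*V = -7*c + (c - 3*V*c)*V = -7*c + V*(c - 3*V*c))
k(y(F, 6))*(-73) = (-16*(-7 + 6 - 3*6**2))**2*(-73) = (-16*(-7 + 6 - 3*36))**2*(-73) = (-16*(-7 + 6 - 108))**2*(-73) = (-16*(-109))**2*(-73) = 1744**2*(-73) = 3041536*(-73) = -222032128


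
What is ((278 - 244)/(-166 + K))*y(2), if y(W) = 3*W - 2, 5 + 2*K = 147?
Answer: -136/95 ≈ -1.4316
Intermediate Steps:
K = 71 (K = -5/2 + (½)*147 = -5/2 + 147/2 = 71)
y(W) = -2 + 3*W
((278 - 244)/(-166 + K))*y(2) = ((278 - 244)/(-166 + 71))*(-2 + 3*2) = (34/(-95))*(-2 + 6) = (34*(-1/95))*4 = -34/95*4 = -136/95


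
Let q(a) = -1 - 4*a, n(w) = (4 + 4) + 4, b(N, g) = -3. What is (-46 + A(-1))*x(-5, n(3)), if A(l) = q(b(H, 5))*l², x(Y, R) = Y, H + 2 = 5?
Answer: 175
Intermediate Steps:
H = 3 (H = -2 + 5 = 3)
n(w) = 12 (n(w) = 8 + 4 = 12)
A(l) = 11*l² (A(l) = (-1 - 4*(-3))*l² = (-1 + 12)*l² = 11*l²)
(-46 + A(-1))*x(-5, n(3)) = (-46 + 11*(-1)²)*(-5) = (-46 + 11*1)*(-5) = (-46 + 11)*(-5) = -35*(-5) = 175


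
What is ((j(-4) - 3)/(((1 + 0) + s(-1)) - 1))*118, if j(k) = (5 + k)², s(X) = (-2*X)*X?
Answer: 118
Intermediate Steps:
s(X) = -2*X²
((j(-4) - 3)/(((1 + 0) + s(-1)) - 1))*118 = (((5 - 4)² - 3)/(((1 + 0) - 2*(-1)²) - 1))*118 = ((1² - 3)/((1 - 2*1) - 1))*118 = ((1 - 3)/((1 - 2) - 1))*118 = -2/(-1 - 1)*118 = -2/(-2)*118 = -2*(-½)*118 = 1*118 = 118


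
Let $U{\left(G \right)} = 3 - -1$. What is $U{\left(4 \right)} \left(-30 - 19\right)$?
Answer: $-196$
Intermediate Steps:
$U{\left(G \right)} = 4$ ($U{\left(G \right)} = 3 + 1 = 4$)
$U{\left(4 \right)} \left(-30 - 19\right) = 4 \left(-30 - 19\right) = 4 \left(-49\right) = -196$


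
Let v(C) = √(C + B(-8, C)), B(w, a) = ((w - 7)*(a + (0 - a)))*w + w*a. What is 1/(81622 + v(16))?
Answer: 40811/3331075498 - I*√7/1665537749 ≈ 1.2252e-5 - 1.5885e-9*I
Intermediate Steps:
B(w, a) = a*w (B(w, a) = ((-7 + w)*(a - a))*w + a*w = ((-7 + w)*0)*w + a*w = 0*w + a*w = 0 + a*w = a*w)
v(C) = √7*√(-C) (v(C) = √(C + C*(-8)) = √(C - 8*C) = √(-7*C) = √7*√(-C))
1/(81622 + v(16)) = 1/(81622 + √7*√(-1*16)) = 1/(81622 + √7*√(-16)) = 1/(81622 + √7*(4*I)) = 1/(81622 + 4*I*√7)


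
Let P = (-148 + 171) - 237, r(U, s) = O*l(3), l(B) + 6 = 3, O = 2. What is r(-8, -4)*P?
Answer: 1284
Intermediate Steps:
l(B) = -3 (l(B) = -6 + 3 = -3)
r(U, s) = -6 (r(U, s) = 2*(-3) = -6)
P = -214 (P = 23 - 237 = -214)
r(-8, -4)*P = -6*(-214) = 1284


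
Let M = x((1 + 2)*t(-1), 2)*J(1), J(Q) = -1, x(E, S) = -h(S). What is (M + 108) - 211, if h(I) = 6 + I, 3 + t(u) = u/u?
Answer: -95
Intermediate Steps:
t(u) = -2 (t(u) = -3 + u/u = -3 + 1 = -2)
x(E, S) = -6 - S (x(E, S) = -(6 + S) = -6 - S)
M = 8 (M = (-6 - 1*2)*(-1) = (-6 - 2)*(-1) = -8*(-1) = 8)
(M + 108) - 211 = (8 + 108) - 211 = 116 - 211 = -95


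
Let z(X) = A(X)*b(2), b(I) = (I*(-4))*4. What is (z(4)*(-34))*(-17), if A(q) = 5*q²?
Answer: -1479680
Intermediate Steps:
b(I) = -16*I (b(I) = -4*I*4 = -16*I)
z(X) = -160*X² (z(X) = (5*X²)*(-16*2) = (5*X²)*(-32) = -160*X²)
(z(4)*(-34))*(-17) = (-160*4²*(-34))*(-17) = (-160*16*(-34))*(-17) = -2560*(-34)*(-17) = 87040*(-17) = -1479680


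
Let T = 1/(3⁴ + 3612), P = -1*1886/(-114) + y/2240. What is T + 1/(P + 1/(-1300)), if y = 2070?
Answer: 15396954683/267675593919 ≈ 0.057521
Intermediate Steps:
P = 223031/12768 (P = -1*1886/(-114) + 2070/2240 = -1886*(-1/114) + 2070*(1/2240) = 943/57 + 207/224 = 223031/12768 ≈ 17.468)
T = 1/3693 (T = 1/(81 + 3612) = 1/3693 ≈ 0.00027078)
T + 1/(P + 1/(-1300)) = 1/3693 + 1/(223031/12768 + 1/(-1300)) = 1/3693 + 1/(223031/12768 - 1/1300) = 1/3693 + 1/(72481883/4149600) = 1/3693 + 4149600/72481883 = 15396954683/267675593919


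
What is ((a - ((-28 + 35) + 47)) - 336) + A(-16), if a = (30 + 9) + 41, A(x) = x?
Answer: -326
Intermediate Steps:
a = 80 (a = 39 + 41 = 80)
((a - ((-28 + 35) + 47)) - 336) + A(-16) = ((80 - ((-28 + 35) + 47)) - 336) - 16 = ((80 - (7 + 47)) - 336) - 16 = ((80 - 1*54) - 336) - 16 = ((80 - 54) - 336) - 16 = (26 - 336) - 16 = -310 - 16 = -326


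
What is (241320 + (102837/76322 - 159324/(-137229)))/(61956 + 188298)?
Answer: 842504476786387/873686075600484 ≈ 0.96431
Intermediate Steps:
(241320 + (102837/76322 - 159324/(-137229)))/(61956 + 188298) = (241320 + (102837*(1/76322) - 159324*(-1/137229)))/250254 = (241320 + (102837/76322 + 53108/45743))*(1/250254) = (241320 + 8757381667/3491197246)*(1/250254) = (842504476786387/3491197246)*(1/250254) = 842504476786387/873686075600484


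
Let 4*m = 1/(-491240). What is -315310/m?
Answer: 619571537600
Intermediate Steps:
m = -1/1964960 (m = (1/4)/(-491240) = (1/4)*(-1/491240) = -1/1964960 ≈ -5.0892e-7)
-315310/m = -315310/(-1/1964960) = -315310*(-1964960) = 619571537600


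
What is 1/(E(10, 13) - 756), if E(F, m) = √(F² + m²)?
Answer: -756/571267 - √269/571267 ≈ -0.0013521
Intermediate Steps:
1/(E(10, 13) - 756) = 1/(√(10² + 13²) - 756) = 1/(√(100 + 169) - 756) = 1/(√269 - 756) = 1/(-756 + √269)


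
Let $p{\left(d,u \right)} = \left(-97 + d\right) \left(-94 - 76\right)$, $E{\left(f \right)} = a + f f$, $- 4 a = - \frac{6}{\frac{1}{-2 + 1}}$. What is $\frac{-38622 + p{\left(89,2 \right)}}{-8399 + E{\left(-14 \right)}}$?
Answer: $\frac{74524}{16409} \approx 4.5417$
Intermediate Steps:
$a = - \frac{3}{2}$ ($a = - \frac{\left(-6\right) \frac{1}{\frac{1}{-2 + 1}}}{4} = - \frac{\left(-6\right) \frac{1}{\frac{1}{-1}}}{4} = - \frac{\left(-6\right) \frac{1}{-1}}{4} = - \frac{\left(-6\right) \left(-1\right)}{4} = \left(- \frac{1}{4}\right) 6 = - \frac{3}{2} \approx -1.5$)
$E{\left(f \right)} = - \frac{3}{2} + f^{2}$ ($E{\left(f \right)} = - \frac{3}{2} + f f = - \frac{3}{2} + f^{2}$)
$p{\left(d,u \right)} = 16490 - 170 d$ ($p{\left(d,u \right)} = \left(-97 + d\right) \left(-170\right) = 16490 - 170 d$)
$\frac{-38622 + p{\left(89,2 \right)}}{-8399 + E{\left(-14 \right)}} = \frac{-38622 + \left(16490 - 15130\right)}{-8399 - \left(\frac{3}{2} - \left(-14\right)^{2}\right)} = \frac{-38622 + \left(16490 - 15130\right)}{-8399 + \left(- \frac{3}{2} + 196\right)} = \frac{-38622 + 1360}{-8399 + \frac{389}{2}} = - \frac{37262}{- \frac{16409}{2}} = \left(-37262\right) \left(- \frac{2}{16409}\right) = \frac{74524}{16409}$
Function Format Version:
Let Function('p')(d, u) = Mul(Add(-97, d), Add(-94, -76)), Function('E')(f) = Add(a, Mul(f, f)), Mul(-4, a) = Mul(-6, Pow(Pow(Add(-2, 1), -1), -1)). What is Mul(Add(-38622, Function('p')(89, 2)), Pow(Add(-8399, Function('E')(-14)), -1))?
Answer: Rational(74524, 16409) ≈ 4.5417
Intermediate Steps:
a = Rational(-3, 2) (a = Mul(Rational(-1, 4), Mul(-6, Pow(Pow(Add(-2, 1), -1), -1))) = Mul(Rational(-1, 4), Mul(-6, Pow(Pow(-1, -1), -1))) = Mul(Rational(-1, 4), Mul(-6, Pow(-1, -1))) = Mul(Rational(-1, 4), Mul(-6, -1)) = Mul(Rational(-1, 4), 6) = Rational(-3, 2) ≈ -1.5000)
Function('E')(f) = Add(Rational(-3, 2), Pow(f, 2)) (Function('E')(f) = Add(Rational(-3, 2), Mul(f, f)) = Add(Rational(-3, 2), Pow(f, 2)))
Function('p')(d, u) = Add(16490, Mul(-170, d)) (Function('p')(d, u) = Mul(Add(-97, d), -170) = Add(16490, Mul(-170, d)))
Mul(Add(-38622, Function('p')(89, 2)), Pow(Add(-8399, Function('E')(-14)), -1)) = Mul(Add(-38622, Add(16490, Mul(-170, 89))), Pow(Add(-8399, Add(Rational(-3, 2), Pow(-14, 2))), -1)) = Mul(Add(-38622, Add(16490, -15130)), Pow(Add(-8399, Add(Rational(-3, 2), 196)), -1)) = Mul(Add(-38622, 1360), Pow(Add(-8399, Rational(389, 2)), -1)) = Mul(-37262, Pow(Rational(-16409, 2), -1)) = Mul(-37262, Rational(-2, 16409)) = Rational(74524, 16409)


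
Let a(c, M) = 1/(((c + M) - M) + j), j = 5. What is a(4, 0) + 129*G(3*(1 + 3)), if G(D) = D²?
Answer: 167185/9 ≈ 18576.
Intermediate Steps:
a(c, M) = 1/(5 + c) (a(c, M) = 1/(((c + M) - M) + 5) = 1/(((M + c) - M) + 5) = 1/(c + 5) = 1/(5 + c))
a(4, 0) + 129*G(3*(1 + 3)) = 1/(5 + 4) + 129*(3*(1 + 3))² = 1/9 + 129*(3*4)² = ⅑ + 129*12² = ⅑ + 129*144 = ⅑ + 18576 = 167185/9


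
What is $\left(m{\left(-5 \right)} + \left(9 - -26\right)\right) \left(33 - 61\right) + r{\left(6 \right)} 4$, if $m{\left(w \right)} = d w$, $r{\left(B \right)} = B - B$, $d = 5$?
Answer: $-280$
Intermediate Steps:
$r{\left(B \right)} = 0$
$m{\left(w \right)} = 5 w$
$\left(m{\left(-5 \right)} + \left(9 - -26\right)\right) \left(33 - 61\right) + r{\left(6 \right)} 4 = \left(5 \left(-5\right) + \left(9 - -26\right)\right) \left(33 - 61\right) + 0 \cdot 4 = \left(-25 + \left(9 + 26\right)\right) \left(-28\right) + 0 = \left(-25 + 35\right) \left(-28\right) + 0 = 10 \left(-28\right) + 0 = -280 + 0 = -280$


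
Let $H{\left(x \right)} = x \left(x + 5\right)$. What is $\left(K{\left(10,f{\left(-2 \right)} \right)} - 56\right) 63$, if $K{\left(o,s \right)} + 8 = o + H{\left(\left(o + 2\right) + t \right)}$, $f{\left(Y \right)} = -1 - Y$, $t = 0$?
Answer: $9450$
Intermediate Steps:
$H{\left(x \right)} = x \left(5 + x\right)$
$K{\left(o,s \right)} = -8 + o + \left(2 + o\right) \left(7 + o\right)$ ($K{\left(o,s \right)} = -8 + \left(o + \left(\left(o + 2\right) + 0\right) \left(5 + \left(\left(o + 2\right) + 0\right)\right)\right) = -8 + \left(o + \left(\left(2 + o\right) + 0\right) \left(5 + \left(\left(2 + o\right) + 0\right)\right)\right) = -8 + \left(o + \left(2 + o\right) \left(5 + \left(2 + o\right)\right)\right) = -8 + \left(o + \left(2 + o\right) \left(7 + o\right)\right) = -8 + o + \left(2 + o\right) \left(7 + o\right)$)
$\left(K{\left(10,f{\left(-2 \right)} \right)} - 56\right) 63 = \left(\left(6 + 10^{2} + 10 \cdot 10\right) - 56\right) 63 = \left(\left(6 + 100 + 100\right) - 56\right) 63 = \left(206 - 56\right) 63 = 150 \cdot 63 = 9450$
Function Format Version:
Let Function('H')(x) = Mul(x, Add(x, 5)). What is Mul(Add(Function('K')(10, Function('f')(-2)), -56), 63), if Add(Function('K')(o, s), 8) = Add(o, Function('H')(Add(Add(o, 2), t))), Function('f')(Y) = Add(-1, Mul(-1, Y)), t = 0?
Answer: 9450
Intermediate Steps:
Function('H')(x) = Mul(x, Add(5, x))
Function('K')(o, s) = Add(-8, o, Mul(Add(2, o), Add(7, o))) (Function('K')(o, s) = Add(-8, Add(o, Mul(Add(Add(o, 2), 0), Add(5, Add(Add(o, 2), 0))))) = Add(-8, Add(o, Mul(Add(Add(2, o), 0), Add(5, Add(Add(2, o), 0))))) = Add(-8, Add(o, Mul(Add(2, o), Add(5, Add(2, o))))) = Add(-8, Add(o, Mul(Add(2, o), Add(7, o)))) = Add(-8, o, Mul(Add(2, o), Add(7, o))))
Mul(Add(Function('K')(10, Function('f')(-2)), -56), 63) = Mul(Add(Add(6, Pow(10, 2), Mul(10, 10)), -56), 63) = Mul(Add(Add(6, 100, 100), -56), 63) = Mul(Add(206, -56), 63) = Mul(150, 63) = 9450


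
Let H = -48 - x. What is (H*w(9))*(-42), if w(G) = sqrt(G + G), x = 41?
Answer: 11214*sqrt(2) ≈ 15859.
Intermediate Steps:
w(G) = sqrt(2)*sqrt(G) (w(G) = sqrt(2*G) = sqrt(2)*sqrt(G))
H = -89 (H = -48 - 1*41 = -48 - 41 = -89)
(H*w(9))*(-42) = -89*sqrt(2)*sqrt(9)*(-42) = -89*sqrt(2)*3*(-42) = -267*sqrt(2)*(-42) = 11214*sqrt(2)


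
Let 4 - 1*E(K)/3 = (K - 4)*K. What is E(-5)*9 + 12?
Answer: -1095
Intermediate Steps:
E(K) = 12 - 3*K*(-4 + K) (E(K) = 12 - 3*(K - 4)*K = 12 - 3*(-4 + K)*K = 12 - 3*K*(-4 + K))
E(-5)*9 + 12 = (12 - 3*(-5)**2 + 12*(-5))*9 + 12 = (12 - 3*25 - 60)*9 + 12 = (12 - 75 - 60)*9 + 12 = -123*9 + 12 = -1107 + 12 = -1095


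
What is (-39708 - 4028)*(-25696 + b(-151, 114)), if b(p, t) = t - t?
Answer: 1123840256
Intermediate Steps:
b(p, t) = 0
(-39708 - 4028)*(-25696 + b(-151, 114)) = (-39708 - 4028)*(-25696 + 0) = -43736*(-25696) = 1123840256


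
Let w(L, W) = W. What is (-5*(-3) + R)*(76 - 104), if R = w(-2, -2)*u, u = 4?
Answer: -196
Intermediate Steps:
R = -8 (R = -2*4 = -8)
(-5*(-3) + R)*(76 - 104) = (-5*(-3) - 8)*(76 - 104) = (15 - 8)*(-28) = 7*(-28) = -196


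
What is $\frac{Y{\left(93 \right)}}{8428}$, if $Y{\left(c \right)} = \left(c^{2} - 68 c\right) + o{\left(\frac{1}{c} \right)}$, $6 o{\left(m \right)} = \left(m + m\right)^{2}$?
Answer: $\frac{8618111}{31240188} \approx 0.27587$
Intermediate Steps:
$o{\left(m \right)} = \frac{2 m^{2}}{3}$ ($o{\left(m \right)} = \frac{\left(m + m\right)^{2}}{6} = \frac{\left(2 m\right)^{2}}{6} = \frac{4 m^{2}}{6} = \frac{2 m^{2}}{3}$)
$Y{\left(c \right)} = c^{2} - 68 c + \frac{2}{3 c^{2}}$ ($Y{\left(c \right)} = \left(c^{2} - 68 c\right) + \frac{2 \left(\frac{1}{c}\right)^{2}}{3} = \left(c^{2} - 68 c\right) + \frac{2}{3 c^{2}} = c^{2} - 68 c + \frac{2}{3 c^{2}}$)
$\frac{Y{\left(93 \right)}}{8428} = \frac{93^{2} - 6324 + \frac{2}{3 \cdot 8649}}{8428} = \left(8649 - 6324 + \frac{2}{3} \cdot \frac{1}{8649}\right) \frac{1}{8428} = \left(8649 - 6324 + \frac{2}{25947}\right) \frac{1}{8428} = \frac{60326777}{25947} \cdot \frac{1}{8428} = \frac{8618111}{31240188}$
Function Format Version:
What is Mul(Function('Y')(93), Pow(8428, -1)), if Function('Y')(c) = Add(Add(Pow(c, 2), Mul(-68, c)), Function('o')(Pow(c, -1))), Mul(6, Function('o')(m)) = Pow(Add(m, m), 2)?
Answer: Rational(8618111, 31240188) ≈ 0.27587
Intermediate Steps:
Function('o')(m) = Mul(Rational(2, 3), Pow(m, 2)) (Function('o')(m) = Mul(Rational(1, 6), Pow(Add(m, m), 2)) = Mul(Rational(1, 6), Pow(Mul(2, m), 2)) = Mul(Rational(1, 6), Mul(4, Pow(m, 2))) = Mul(Rational(2, 3), Pow(m, 2)))
Function('Y')(c) = Add(Pow(c, 2), Mul(-68, c), Mul(Rational(2, 3), Pow(c, -2))) (Function('Y')(c) = Add(Add(Pow(c, 2), Mul(-68, c)), Mul(Rational(2, 3), Pow(Pow(c, -1), 2))) = Add(Add(Pow(c, 2), Mul(-68, c)), Mul(Rational(2, 3), Pow(c, -2))) = Add(Pow(c, 2), Mul(-68, c), Mul(Rational(2, 3), Pow(c, -2))))
Mul(Function('Y')(93), Pow(8428, -1)) = Mul(Add(Pow(93, 2), Mul(-68, 93), Mul(Rational(2, 3), Pow(93, -2))), Pow(8428, -1)) = Mul(Add(8649, -6324, Mul(Rational(2, 3), Rational(1, 8649))), Rational(1, 8428)) = Mul(Add(8649, -6324, Rational(2, 25947)), Rational(1, 8428)) = Mul(Rational(60326777, 25947), Rational(1, 8428)) = Rational(8618111, 31240188)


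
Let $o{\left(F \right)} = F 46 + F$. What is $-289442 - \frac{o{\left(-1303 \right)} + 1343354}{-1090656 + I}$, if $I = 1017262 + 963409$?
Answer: $- \frac{36801286249}{127145} \approx -2.8944 \cdot 10^{5}$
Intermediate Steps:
$I = 1980671$
$o{\left(F \right)} = 47 F$ ($o{\left(F \right)} = 46 F + F = 47 F$)
$-289442 - \frac{o{\left(-1303 \right)} + 1343354}{-1090656 + I} = -289442 - \frac{47 \left(-1303\right) + 1343354}{-1090656 + 1980671} = -289442 - \frac{-61241 + 1343354}{890015} = -289442 - 1282113 \cdot \frac{1}{890015} = -289442 - \frac{183159}{127145} = - \frac{36801286249}{127145}$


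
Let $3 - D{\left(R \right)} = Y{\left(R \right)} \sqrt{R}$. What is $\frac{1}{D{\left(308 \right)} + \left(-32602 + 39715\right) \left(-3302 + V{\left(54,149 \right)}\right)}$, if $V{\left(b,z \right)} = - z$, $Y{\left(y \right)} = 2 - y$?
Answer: $- \frac{170465}{4184397336123} - \frac{17 \sqrt{77}}{16737589344492} \approx -4.0747 \cdot 10^{-8}$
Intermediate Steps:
$D{\left(R \right)} = 3 - \sqrt{R} \left(2 - R\right)$ ($D{\left(R \right)} = 3 - \left(2 - R\right) \sqrt{R} = 3 - \sqrt{R} \left(2 - R\right)$)
$\frac{1}{D{\left(308 \right)} + \left(-32602 + 39715\right) \left(-3302 + V{\left(54,149 \right)}\right)} = \frac{1}{\left(3 + \sqrt{308} \left(-2 + 308\right)\right) + \left(-32602 + 39715\right) \left(-3302 - 149\right)} = \frac{1}{\left(3 + 2 \sqrt{77} \cdot 306\right) + 7113 \left(-3302 - 149\right)} = \frac{1}{\left(3 + 612 \sqrt{77}\right) + 7113 \left(-3451\right)} = \frac{1}{\left(3 + 612 \sqrt{77}\right) - 24546963} = \frac{1}{-24546960 + 612 \sqrt{77}}$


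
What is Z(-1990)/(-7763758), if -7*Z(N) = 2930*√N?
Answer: 1465*I*√1990/27173153 ≈ 0.0024051*I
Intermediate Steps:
Z(N) = -2930*√N/7
Z(-1990)/(-7763758) = -2930*I*√1990/7/(-7763758) = -2930*I*√1990/7*(-1/7763758) = 1465*I*√1990/27173153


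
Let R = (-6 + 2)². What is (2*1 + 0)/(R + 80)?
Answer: 1/48 ≈ 0.020833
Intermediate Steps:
R = 16 (R = (-4)² = 16)
(2*1 + 0)/(R + 80) = (2*1 + 0)/(16 + 80) = (2 + 0)/96 = 2*(1/96) = 1/48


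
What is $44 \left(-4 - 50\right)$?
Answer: $-2376$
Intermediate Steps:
$44 \left(-4 - 50\right) = 44 \left(-54\right) = -2376$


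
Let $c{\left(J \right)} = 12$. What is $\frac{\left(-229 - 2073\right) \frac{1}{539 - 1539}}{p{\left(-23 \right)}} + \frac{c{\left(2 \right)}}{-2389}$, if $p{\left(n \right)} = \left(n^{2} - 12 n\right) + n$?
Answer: $- \frac{1942261}{934099000} \approx -0.0020793$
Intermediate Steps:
$p{\left(n \right)} = n^{2} - 11 n$
$\frac{\left(-229 - 2073\right) \frac{1}{539 - 1539}}{p{\left(-23 \right)}} + \frac{c{\left(2 \right)}}{-2389} = \frac{\left(-229 - 2073\right) \frac{1}{539 - 1539}}{\left(-23\right) \left(-11 - 23\right)} + \frac{12}{-2389} = \frac{\left(-2302\right) \frac{1}{-1000}}{\left(-23\right) \left(-34\right)} + 12 \left(- \frac{1}{2389}\right) = \frac{\left(-2302\right) \left(- \frac{1}{1000}\right)}{782} - \frac{12}{2389} = \frac{1151}{500} \cdot \frac{1}{782} - \frac{12}{2389} = \frac{1151}{391000} - \frac{12}{2389} = - \frac{1942261}{934099000}$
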